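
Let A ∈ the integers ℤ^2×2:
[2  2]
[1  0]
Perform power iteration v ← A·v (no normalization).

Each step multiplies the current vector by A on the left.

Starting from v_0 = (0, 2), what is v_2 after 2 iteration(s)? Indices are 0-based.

v_2 = (8, 4)

v_0 = (0, 2).
v_1 = A·v_0 = (4, 0).
v_2 = A·v_1 = (8, 4).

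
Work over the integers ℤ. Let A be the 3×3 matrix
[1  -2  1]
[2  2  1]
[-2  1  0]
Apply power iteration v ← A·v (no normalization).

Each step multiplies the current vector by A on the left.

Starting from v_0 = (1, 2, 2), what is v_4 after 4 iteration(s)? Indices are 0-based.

v_4 = (5, -14, 74)

v_0 = (1, 2, 2).
v_1 = A·v_0 = (-1, 8, 0).
v_2 = A·v_1 = (-17, 14, 10).
v_3 = A·v_2 = (-35, 4, 48).
v_4 = A·v_3 = (5, -14, 74).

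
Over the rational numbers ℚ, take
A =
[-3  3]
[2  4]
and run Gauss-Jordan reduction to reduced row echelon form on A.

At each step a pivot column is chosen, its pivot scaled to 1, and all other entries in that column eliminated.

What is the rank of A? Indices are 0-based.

step 1: normalize row 0 (÷-3) = (1, -1)
  row 1: subtract 2×row0 = (0, 6)
step 2: normalize row 1 (÷6) = (0, 1)
  row 0: subtract -1×row1 = (1, 0)

rank = 2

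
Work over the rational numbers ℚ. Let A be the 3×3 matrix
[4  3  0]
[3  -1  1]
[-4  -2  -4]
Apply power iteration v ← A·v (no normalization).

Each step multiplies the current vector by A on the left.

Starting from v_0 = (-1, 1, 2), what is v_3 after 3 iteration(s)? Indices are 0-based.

v_3 = (-61, 9, -74)

v_0 = (-1, 1, 2).
v_1 = A·v_0 = (-1, -2, -6).
v_2 = A·v_1 = (-10, -7, 32).
v_3 = A·v_2 = (-61, 9, -74).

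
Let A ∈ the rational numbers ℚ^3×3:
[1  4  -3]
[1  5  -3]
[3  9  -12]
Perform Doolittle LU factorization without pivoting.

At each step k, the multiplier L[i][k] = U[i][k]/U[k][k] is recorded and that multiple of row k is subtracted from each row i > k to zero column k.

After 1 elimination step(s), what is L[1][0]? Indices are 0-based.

L[1][0] = 1

[col 0] pivot 1
  R1 -= 1*R0 → (0, 1, 0)  (L[1][0] := 1)
  R2 -= 3*R0 → (0, -3, -3)  (L[2][0] := 3)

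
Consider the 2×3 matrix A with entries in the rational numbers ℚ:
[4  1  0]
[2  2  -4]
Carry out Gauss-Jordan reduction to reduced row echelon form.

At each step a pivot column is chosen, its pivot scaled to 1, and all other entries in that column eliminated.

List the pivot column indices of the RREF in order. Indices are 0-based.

pivot columns: 0, 1

step 1: normalize row 0 (÷4) = (1, 1/4, 0)
  row 1: subtract 2×row0 = (0, 3/2, -4)
step 2: normalize row 1 (÷3/2) = (0, 1, -8/3)
  row 0: subtract 1/4×row1 = (1, 0, 2/3)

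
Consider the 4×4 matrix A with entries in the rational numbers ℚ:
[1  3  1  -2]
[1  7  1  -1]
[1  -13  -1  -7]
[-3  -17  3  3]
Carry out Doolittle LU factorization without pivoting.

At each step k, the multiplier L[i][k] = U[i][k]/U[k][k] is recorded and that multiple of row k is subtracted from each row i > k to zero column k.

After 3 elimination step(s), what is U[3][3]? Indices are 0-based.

U[3][3] = -4

k=0: U[0][0]=1
  eliminate (1,0): mult=1, new row 1: (0, 4, 0, 1); set L[1][0]=1
  eliminate (2,0): mult=1, new row 2: (0, -16, -2, -5); set L[2][0]=1
  eliminate (3,0): mult=-3, new row 3: (0, -8, 6, -3); set L[3][0]=-3
k=1: U[1][1]=4
  eliminate (2,1): mult=-4, new row 2: (0, 0, -2, -1); set L[2][1]=-4
  eliminate (3,1): mult=-2, new row 3: (0, 0, 6, -1); set L[3][1]=-2
k=2: U[2][2]=-2
  eliminate (3,2): mult=-3, new row 3: (0, 0, 0, -4); set L[3][2]=-3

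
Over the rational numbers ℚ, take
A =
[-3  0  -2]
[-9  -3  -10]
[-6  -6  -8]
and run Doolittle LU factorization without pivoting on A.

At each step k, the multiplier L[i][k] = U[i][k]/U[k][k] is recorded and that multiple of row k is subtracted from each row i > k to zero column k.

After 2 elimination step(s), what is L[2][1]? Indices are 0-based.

Step 1: pivot at (0,0) is -3.
  row1 ← row1 − (3)·row0  ⇒  L[1][0]=3, U row1=(0, -3, -4)
  row2 ← row2 − (2)·row0  ⇒  L[2][0]=2, U row2=(0, -6, -4)
Step 2: pivot at (1,1) is -3.
  row2 ← row2 − (2)·row1  ⇒  L[2][1]=2, U row2=(0, 0, 4)

L[2][1] = 2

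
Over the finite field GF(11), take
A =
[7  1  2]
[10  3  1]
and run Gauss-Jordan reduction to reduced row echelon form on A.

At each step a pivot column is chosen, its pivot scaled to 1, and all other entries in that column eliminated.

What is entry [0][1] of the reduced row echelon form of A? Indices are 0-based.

M[0][1] = 8

[1] R0 /= 7  ⇒  (1, 8, 5)
     R1 -= 10·R0  ⇒  (0, 0, 6)
column 1 empty below row 1
[2] R1 /= 6  ⇒  (0, 0, 1)
     R0 -= 5·R1  ⇒  (1, 8, 0)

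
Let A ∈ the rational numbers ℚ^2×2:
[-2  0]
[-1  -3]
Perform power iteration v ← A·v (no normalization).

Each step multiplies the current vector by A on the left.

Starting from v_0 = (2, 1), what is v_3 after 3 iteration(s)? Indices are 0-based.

v_0 = (2, 1).
v_1 = A·v_0 = (-4, -5).
v_2 = A·v_1 = (8, 19).
v_3 = A·v_2 = (-16, -65).

v_3 = (-16, -65)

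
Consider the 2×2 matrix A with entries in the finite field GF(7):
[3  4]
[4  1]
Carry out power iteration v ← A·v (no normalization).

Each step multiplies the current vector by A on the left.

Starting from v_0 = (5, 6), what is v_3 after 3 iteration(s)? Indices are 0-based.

v_3 = (5, 2)

v_0 = (5, 6).
v_1 = A·v_0 = (4, 5).
v_2 = A·v_1 = (4, 0).
v_3 = A·v_2 = (5, 2).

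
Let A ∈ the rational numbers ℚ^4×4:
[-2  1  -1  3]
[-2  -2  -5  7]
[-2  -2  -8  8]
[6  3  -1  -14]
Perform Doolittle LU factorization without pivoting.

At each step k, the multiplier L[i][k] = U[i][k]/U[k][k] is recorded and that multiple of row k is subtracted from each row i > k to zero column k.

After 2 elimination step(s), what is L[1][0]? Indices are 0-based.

L[1][0] = 1

k=0: U[0][0]=-2
  eliminate (1,0): mult=1, new row 1: (0, -3, -4, 4); set L[1][0]=1
  eliminate (2,0): mult=1, new row 2: (0, -3, -7, 5); set L[2][0]=1
  eliminate (3,0): mult=-3, new row 3: (0, 6, -4, -5); set L[3][0]=-3
k=1: U[1][1]=-3
  eliminate (2,1): mult=1, new row 2: (0, 0, -3, 1); set L[2][1]=1
  eliminate (3,1): mult=-2, new row 3: (0, 0, -12, 3); set L[3][1]=-2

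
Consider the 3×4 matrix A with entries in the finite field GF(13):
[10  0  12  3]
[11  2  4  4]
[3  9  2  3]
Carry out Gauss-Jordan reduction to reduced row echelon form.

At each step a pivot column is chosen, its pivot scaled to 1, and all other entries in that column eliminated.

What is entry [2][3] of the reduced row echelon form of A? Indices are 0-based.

step 1: normalize row 0 (÷10) = (1, 0, 9, 12)
  row 1: subtract 11×row0 = (0, 2, 9, 2)
  row 2: subtract 3×row0 = (0, 9, 1, 6)
step 2: normalize row 1 (÷2) = (0, 1, 11, 1)
  row 2: subtract 9×row1 = (0, 0, 6, 10)
step 3: normalize row 2 (÷6) = (0, 0, 1, 6)
  row 0: subtract 9×row2 = (1, 0, 0, 10)
  row 1: subtract 11×row2 = (0, 1, 0, 0)

M[2][3] = 6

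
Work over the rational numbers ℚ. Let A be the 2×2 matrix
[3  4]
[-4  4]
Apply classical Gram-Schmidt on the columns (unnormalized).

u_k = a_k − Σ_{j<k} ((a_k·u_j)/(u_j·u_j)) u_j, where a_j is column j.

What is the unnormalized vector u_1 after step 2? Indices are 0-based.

u_1 = (112/25, 84/25)

Step 1: u_0 = a_0 = (3, -4).
Step 2: u_1 = a_1 − (-4/25)·u_0 = (112/25, 84/25).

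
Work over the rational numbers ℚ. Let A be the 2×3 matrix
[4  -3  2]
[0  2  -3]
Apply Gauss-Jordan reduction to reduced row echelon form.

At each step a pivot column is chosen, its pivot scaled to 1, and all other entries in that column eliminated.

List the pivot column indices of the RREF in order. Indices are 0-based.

[1] R0 /= 4  ⇒  (1, -3/4, 1/2)
[2] R1 /= 2  ⇒  (0, 1, -3/2)
     R0 -= -3/4·R1  ⇒  (1, 0, -5/8)

pivot columns: 0, 1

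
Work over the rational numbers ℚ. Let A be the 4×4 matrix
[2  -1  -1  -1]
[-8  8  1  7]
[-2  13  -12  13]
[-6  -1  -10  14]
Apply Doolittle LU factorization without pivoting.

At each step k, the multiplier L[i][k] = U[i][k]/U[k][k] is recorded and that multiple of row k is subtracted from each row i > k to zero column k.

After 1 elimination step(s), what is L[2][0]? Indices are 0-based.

L[2][0] = -1

k=0: U[0][0]=2
  eliminate (1,0): mult=-4, new row 1: (0, 4, -3, 3); set L[1][0]=-4
  eliminate (2,0): mult=-1, new row 2: (0, 12, -13, 12); set L[2][0]=-1
  eliminate (3,0): mult=-3, new row 3: (0, -4, -13, 11); set L[3][0]=-3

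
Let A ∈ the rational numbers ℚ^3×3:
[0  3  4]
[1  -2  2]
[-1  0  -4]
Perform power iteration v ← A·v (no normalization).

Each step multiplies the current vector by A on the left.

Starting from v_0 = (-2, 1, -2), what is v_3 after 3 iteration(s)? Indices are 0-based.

v_0 = (-2, 1, -2).
v_1 = A·v_0 = (-5, -8, 10).
v_2 = A·v_1 = (16, 31, -35).
v_3 = A·v_2 = (-47, -116, 124).

v_3 = (-47, -116, 124)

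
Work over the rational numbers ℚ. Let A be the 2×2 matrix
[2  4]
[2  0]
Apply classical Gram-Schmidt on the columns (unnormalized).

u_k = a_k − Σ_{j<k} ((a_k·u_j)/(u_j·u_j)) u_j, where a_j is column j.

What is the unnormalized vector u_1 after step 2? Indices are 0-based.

Step 1: u_0 = a_0 = (2, 2).
Step 2: u_1 = a_1 − (1)·u_0 = (2, -2).

u_1 = (2, -2)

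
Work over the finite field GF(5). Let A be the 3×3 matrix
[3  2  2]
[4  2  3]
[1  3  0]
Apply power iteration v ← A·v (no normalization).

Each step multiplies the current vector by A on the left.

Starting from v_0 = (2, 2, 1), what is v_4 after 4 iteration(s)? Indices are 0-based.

v_4 = (4, 1, 3)

v_0 = (2, 2, 1).
v_1 = A·v_0 = (2, 0, 3).
v_2 = A·v_1 = (2, 2, 2).
v_3 = A·v_2 = (4, 3, 3).
v_4 = A·v_3 = (4, 1, 3).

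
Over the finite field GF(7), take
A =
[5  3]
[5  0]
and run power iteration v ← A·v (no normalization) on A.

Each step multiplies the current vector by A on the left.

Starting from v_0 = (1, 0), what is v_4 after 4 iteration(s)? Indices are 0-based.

v_0 = (1, 0).
v_1 = A·v_0 = (5, 5).
v_2 = A·v_1 = (5, 4).
v_3 = A·v_2 = (2, 4).
v_4 = A·v_3 = (1, 3).

v_4 = (1, 3)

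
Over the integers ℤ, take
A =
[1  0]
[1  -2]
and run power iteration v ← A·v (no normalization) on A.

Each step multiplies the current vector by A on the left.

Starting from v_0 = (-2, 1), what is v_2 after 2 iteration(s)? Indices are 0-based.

v_2 = (-2, 6)

v_0 = (-2, 1).
v_1 = A·v_0 = (-2, -4).
v_2 = A·v_1 = (-2, 6).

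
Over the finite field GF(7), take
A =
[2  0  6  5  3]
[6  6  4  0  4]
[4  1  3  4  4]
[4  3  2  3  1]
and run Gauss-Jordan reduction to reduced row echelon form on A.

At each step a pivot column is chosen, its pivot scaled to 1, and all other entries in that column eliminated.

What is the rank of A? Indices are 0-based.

pivot(0,0)=2: scale R0 → (1, 0, 3, 6, 5)
  clear (1,0): R1 −= (6)R0 → (0, 6, 0, 6, 2)
  clear (2,0): R2 −= (4)R0 → (0, 1, 5, 1, 5)
  clear (3,0): R3 −= (4)R0 → (0, 3, 4, 0, 2)
pivot(1,1)=6: scale R1 → (0, 1, 0, 1, 5)
  clear (2,1): R2 −= (1)R1 → (0, 0, 5, 0, 0)
  clear (3,1): R3 −= (3)R1 → (0, 0, 4, 4, 1)
pivot(2,2)=5: scale R2 → (0, 0, 1, 0, 0)
  clear (0,2): R0 −= (3)R2 → (1, 0, 0, 6, 5)
  clear (3,2): R3 −= (4)R2 → (0, 0, 0, 4, 1)
pivot(3,3)=4: scale R3 → (0, 0, 0, 1, 2)
  clear (0,3): R0 −= (6)R3 → (1, 0, 0, 0, 0)
  clear (1,3): R1 −= (1)R3 → (0, 1, 0, 0, 3)

rank = 4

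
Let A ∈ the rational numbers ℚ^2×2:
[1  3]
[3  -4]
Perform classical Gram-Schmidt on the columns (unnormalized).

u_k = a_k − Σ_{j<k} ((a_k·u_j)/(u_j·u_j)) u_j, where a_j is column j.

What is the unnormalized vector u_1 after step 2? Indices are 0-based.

u_1 = (39/10, -13/10)

Step 1: u_0 = a_0 = (1, 3).
Step 2: u_1 = a_1 − (-9/10)·u_0 = (39/10, -13/10).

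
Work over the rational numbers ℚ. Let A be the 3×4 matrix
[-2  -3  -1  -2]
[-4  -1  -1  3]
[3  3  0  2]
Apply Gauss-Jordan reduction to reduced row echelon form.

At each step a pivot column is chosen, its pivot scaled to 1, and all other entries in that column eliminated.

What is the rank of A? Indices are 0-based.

rank = 3

[1] R0 /= -2  ⇒  (1, 3/2, 1/2, 1)
     R1 -= -4·R0  ⇒  (0, 5, 1, 7)
     R2 -= 3·R0  ⇒  (0, -3/2, -3/2, -1)
[2] R1 /= 5  ⇒  (0, 1, 1/5, 7/5)
     R0 -= 3/2·R1  ⇒  (1, 0, 1/5, -11/10)
     R2 -= -3/2·R1  ⇒  (0, 0, -6/5, 11/10)
[3] R2 /= -6/5  ⇒  (0, 0, 1, -11/12)
     R0 -= 1/5·R2  ⇒  (1, 0, 0, -11/12)
     R1 -= 1/5·R2  ⇒  (0, 1, 0, 19/12)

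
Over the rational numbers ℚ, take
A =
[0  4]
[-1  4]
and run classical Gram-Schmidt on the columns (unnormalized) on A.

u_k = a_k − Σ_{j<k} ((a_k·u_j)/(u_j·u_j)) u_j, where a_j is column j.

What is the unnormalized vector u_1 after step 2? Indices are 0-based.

Step 1: u_0 = a_0 = (0, -1).
Step 2: u_1 = a_1 − (-4)·u_0 = (4, 0).

u_1 = (4, 0)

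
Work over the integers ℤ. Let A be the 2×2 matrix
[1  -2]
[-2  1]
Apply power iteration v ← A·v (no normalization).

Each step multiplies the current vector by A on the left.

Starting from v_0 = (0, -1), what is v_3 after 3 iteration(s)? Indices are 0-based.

v_0 = (0, -1).
v_1 = A·v_0 = (2, -1).
v_2 = A·v_1 = (4, -5).
v_3 = A·v_2 = (14, -13).

v_3 = (14, -13)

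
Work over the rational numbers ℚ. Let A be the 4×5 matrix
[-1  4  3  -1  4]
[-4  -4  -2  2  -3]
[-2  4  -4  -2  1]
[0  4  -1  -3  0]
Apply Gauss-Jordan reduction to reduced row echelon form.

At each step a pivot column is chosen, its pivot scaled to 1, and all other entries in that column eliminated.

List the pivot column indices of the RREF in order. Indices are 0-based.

pivot columns: 0, 1, 2, 3

pivot(0,0)=-1: scale R0 → (1, -4, -3, 1, -4)
  clear (1,0): R1 −= (-4)R0 → (0, -20, -14, 6, -19)
  clear (2,0): R2 −= (-2)R0 → (0, -4, -10, 0, -7)
pivot(1,1)=-20: scale R1 → (0, 1, 7/10, -3/10, 19/20)
  clear (0,1): R0 −= (-4)R1 → (1, 0, -1/5, -1/5, -1/5)
  clear (2,1): R2 −= (-4)R1 → (0, 0, -36/5, -6/5, -16/5)
  clear (3,1): R3 −= (4)R1 → (0, 0, -19/5, -9/5, -19/5)
pivot(2,2)=-36/5: scale R2 → (0, 0, 1, 1/6, 4/9)
  clear (0,2): R0 −= (-1/5)R2 → (1, 0, 0, -1/6, -1/9)
  clear (1,2): R1 −= (7/10)R2 → (0, 1, 0, -5/12, 23/36)
  clear (3,2): R3 −= (-19/5)R2 → (0, 0, 0, -7/6, -19/9)
pivot(3,3)=-7/6: scale R3 → (0, 0, 0, 1, 38/21)
  clear (0,3): R0 −= (-1/6)R3 → (1, 0, 0, 0, 4/21)
  clear (1,3): R1 −= (-5/12)R3 → (0, 1, 0, 0, 39/28)
  clear (2,3): R2 −= (1/6)R3 → (0, 0, 1, 0, 1/7)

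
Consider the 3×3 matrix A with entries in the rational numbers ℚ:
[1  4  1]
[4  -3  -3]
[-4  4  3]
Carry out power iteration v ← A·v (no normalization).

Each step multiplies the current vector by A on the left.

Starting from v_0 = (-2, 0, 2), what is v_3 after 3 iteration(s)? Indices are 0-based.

v_3 = (-56, -126, 126)

v_0 = (-2, 0, 2).
v_1 = A·v_0 = (0, -14, 14).
v_2 = A·v_1 = (-42, 0, -14).
v_3 = A·v_2 = (-56, -126, 126).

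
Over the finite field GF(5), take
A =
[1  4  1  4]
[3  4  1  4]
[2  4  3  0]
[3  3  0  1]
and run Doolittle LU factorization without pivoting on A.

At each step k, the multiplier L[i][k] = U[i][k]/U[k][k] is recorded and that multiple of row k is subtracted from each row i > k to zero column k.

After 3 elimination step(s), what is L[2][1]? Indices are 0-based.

L[2][1] = 3

Step 1: pivot at (0,0) is 1.
  row1 ← row1 − (3)·row0  ⇒  L[1][0]=3, U row1=(0, 2, 3, 2)
  row2 ← row2 − (2)·row0  ⇒  L[2][0]=2, U row2=(0, 1, 1, 2)
  row3 ← row3 − (3)·row0  ⇒  L[3][0]=3, U row3=(0, 1, 2, 4)
Step 2: pivot at (1,1) is 2.
  row2 ← row2 − (3)·row1  ⇒  L[2][1]=3, U row2=(0, 0, 2, 1)
  row3 ← row3 − (3)·row1  ⇒  L[3][1]=3, U row3=(0, 0, 3, 3)
Step 3: pivot at (2,2) is 2.
  row3 ← row3 − (4)·row2  ⇒  L[3][2]=4, U row3=(0, 0, 0, 4)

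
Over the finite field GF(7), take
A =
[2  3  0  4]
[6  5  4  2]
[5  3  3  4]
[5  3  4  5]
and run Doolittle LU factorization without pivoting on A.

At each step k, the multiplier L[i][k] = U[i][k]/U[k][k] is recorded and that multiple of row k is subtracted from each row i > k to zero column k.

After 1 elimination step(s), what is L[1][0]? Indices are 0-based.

L[1][0] = 3

Step 1: pivot at (0,0) is 2.
  row1 ← row1 − (3)·row0  ⇒  L[1][0]=3, U row1=(0, 3, 4, 4)
  row2 ← row2 − (6)·row0  ⇒  L[2][0]=6, U row2=(0, 6, 3, 1)
  row3 ← row3 − (6)·row0  ⇒  L[3][0]=6, U row3=(0, 6, 4, 2)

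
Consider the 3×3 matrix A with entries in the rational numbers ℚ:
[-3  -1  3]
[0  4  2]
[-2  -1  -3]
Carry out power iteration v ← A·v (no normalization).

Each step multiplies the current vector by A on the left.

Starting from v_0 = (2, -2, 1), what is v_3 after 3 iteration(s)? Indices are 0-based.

v_0 = (2, -2, 1).
v_1 = A·v_0 = (-1, -6, -5).
v_2 = A·v_1 = (-6, -34, 23).
v_3 = A·v_2 = (121, -90, -23).

v_3 = (121, -90, -23)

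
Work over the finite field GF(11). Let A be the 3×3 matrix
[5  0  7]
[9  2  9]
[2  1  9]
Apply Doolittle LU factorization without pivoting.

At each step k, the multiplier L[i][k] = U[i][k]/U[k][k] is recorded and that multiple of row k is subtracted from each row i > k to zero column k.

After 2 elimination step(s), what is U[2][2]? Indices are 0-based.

Step 1: pivot at (0,0) is 5.
  row1 ← row1 − (4)·row0  ⇒  L[1][0]=4, U row1=(0, 2, 3)
  row2 ← row2 − (7)·row0  ⇒  L[2][0]=7, U row2=(0, 1, 4)
Step 2: pivot at (1,1) is 2.
  row2 ← row2 − (6)·row1  ⇒  L[2][1]=6, U row2=(0, 0, 8)

U[2][2] = 8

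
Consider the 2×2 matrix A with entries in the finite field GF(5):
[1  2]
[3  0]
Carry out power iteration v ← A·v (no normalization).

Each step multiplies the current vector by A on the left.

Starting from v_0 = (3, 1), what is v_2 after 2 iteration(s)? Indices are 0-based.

v_0 = (3, 1).
v_1 = A·v_0 = (0, 4).
v_2 = A·v_1 = (3, 0).

v_2 = (3, 0)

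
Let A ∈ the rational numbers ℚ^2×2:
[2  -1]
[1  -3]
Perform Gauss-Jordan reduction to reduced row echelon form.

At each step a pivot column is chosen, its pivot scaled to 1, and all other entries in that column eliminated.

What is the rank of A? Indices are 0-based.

[1] R0 /= 2  ⇒  (1, -1/2)
     R1 -= 1·R0  ⇒  (0, -5/2)
[2] R1 /= -5/2  ⇒  (0, 1)
     R0 -= -1/2·R1  ⇒  (1, 0)

rank = 2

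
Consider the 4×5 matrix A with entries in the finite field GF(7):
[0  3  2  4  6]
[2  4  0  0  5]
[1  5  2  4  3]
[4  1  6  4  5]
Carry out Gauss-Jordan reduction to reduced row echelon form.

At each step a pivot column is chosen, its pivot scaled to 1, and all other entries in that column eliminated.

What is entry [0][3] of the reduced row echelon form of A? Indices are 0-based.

M[0][3] = 6

pivot(0,0): swap R0↔R1
pivot(0,0)=2: scale R0 → (1, 2, 0, 0, 6)
  clear (2,0): R2 −= (1)R0 → (0, 3, 2, 4, 4)
  clear (3,0): R3 −= (4)R0 → (0, 0, 6, 4, 2)
pivot(1,1)=3: scale R1 → (0, 1, 3, 6, 2)
  clear (0,1): R0 −= (2)R1 → (1, 0, 1, 2, 2)
  clear (2,1): R2 −= (3)R1 → (0, 0, 0, 0, 5)
pivot(2,2): swap R2↔R3
pivot(2,2)=6: scale R2 → (0, 0, 1, 3, 5)
  clear (0,2): R0 −= (1)R2 → (1, 0, 0, 6, 4)
  clear (1,2): R1 −= (3)R2 → (0, 1, 0, 4, 1)
col 3: no nonzero at/below row 3; advance.
pivot(3,4)=5: scale R3 → (0, 0, 0, 0, 1)
  clear (0,4): R0 −= (4)R3 → (1, 0, 0, 6, 0)
  clear (1,4): R1 −= (1)R3 → (0, 1, 0, 4, 0)
  clear (2,4): R2 −= (5)R3 → (0, 0, 1, 3, 0)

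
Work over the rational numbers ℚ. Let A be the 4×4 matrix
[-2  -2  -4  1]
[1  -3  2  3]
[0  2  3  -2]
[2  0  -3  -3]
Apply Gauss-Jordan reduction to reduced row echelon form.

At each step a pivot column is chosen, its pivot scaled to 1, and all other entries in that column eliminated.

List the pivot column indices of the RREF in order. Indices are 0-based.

pivot columns: 0, 1, 2, 3

pivot(0,0)=-2: scale R0 → (1, 1, 2, -1/2)
  clear (1,0): R1 −= (1)R0 → (0, -4, 0, 7/2)
  clear (3,0): R3 −= (2)R0 → (0, -2, -7, -2)
pivot(1,1)=-4: scale R1 → (0, 1, 0, -7/8)
  clear (0,1): R0 −= (1)R1 → (1, 0, 2, 3/8)
  clear (2,1): R2 −= (2)R1 → (0, 0, 3, -1/4)
  clear (3,1): R3 −= (-2)R1 → (0, 0, -7, -15/4)
pivot(2,2)=3: scale R2 → (0, 0, 1, -1/12)
  clear (0,2): R0 −= (2)R2 → (1, 0, 0, 13/24)
  clear (3,2): R3 −= (-7)R2 → (0, 0, 0, -13/3)
pivot(3,3)=-13/3: scale R3 → (0, 0, 0, 1)
  clear (0,3): R0 −= (13/24)R3 → (1, 0, 0, 0)
  clear (1,3): R1 −= (-7/8)R3 → (0, 1, 0, 0)
  clear (2,3): R2 −= (-1/12)R3 → (0, 0, 1, 0)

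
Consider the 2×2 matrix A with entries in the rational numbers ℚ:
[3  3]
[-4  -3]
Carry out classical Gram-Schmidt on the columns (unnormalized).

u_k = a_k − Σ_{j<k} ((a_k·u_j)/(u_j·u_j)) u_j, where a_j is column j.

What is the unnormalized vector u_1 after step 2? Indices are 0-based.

u_1 = (12/25, 9/25)

Step 1: u_0 = a_0 = (3, -4).
Step 2: u_1 = a_1 − (21/25)·u_0 = (12/25, 9/25).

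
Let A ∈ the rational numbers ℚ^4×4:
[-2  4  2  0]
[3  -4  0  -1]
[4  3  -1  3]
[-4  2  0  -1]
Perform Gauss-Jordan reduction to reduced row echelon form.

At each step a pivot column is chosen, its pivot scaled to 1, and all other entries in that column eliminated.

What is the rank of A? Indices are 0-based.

pivot(0,0)=-2: scale R0 → (1, -2, -1, 0)
  clear (1,0): R1 −= (3)R0 → (0, 2, 3, -1)
  clear (2,0): R2 −= (4)R0 → (0, 11, 3, 3)
  clear (3,0): R3 −= (-4)R0 → (0, -6, -4, -1)
pivot(1,1)=2: scale R1 → (0, 1, 3/2, -1/2)
  clear (0,1): R0 −= (-2)R1 → (1, 0, 2, -1)
  clear (2,1): R2 −= (11)R1 → (0, 0, -27/2, 17/2)
  clear (3,1): R3 −= (-6)R1 → (0, 0, 5, -4)
pivot(2,2)=-27/2: scale R2 → (0, 0, 1, -17/27)
  clear (0,2): R0 −= (2)R2 → (1, 0, 0, 7/27)
  clear (1,2): R1 −= (3/2)R2 → (0, 1, 0, 4/9)
  clear (3,2): R3 −= (5)R2 → (0, 0, 0, -23/27)
pivot(3,3)=-23/27: scale R3 → (0, 0, 0, 1)
  clear (0,3): R0 −= (7/27)R3 → (1, 0, 0, 0)
  clear (1,3): R1 −= (4/9)R3 → (0, 1, 0, 0)
  clear (2,3): R2 −= (-17/27)R3 → (0, 0, 1, 0)

rank = 4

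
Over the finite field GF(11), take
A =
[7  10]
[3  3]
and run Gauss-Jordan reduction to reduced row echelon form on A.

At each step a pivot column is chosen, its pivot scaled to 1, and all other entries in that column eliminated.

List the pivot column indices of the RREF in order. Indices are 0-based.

pivot columns: 0, 1

[1] R0 /= 7  ⇒  (1, 3)
     R1 -= 3·R0  ⇒  (0, 5)
[2] R1 /= 5  ⇒  (0, 1)
     R0 -= 3·R1  ⇒  (1, 0)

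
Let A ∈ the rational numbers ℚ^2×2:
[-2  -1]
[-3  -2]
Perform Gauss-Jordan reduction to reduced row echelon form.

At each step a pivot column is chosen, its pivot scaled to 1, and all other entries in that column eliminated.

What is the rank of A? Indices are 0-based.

rank = 2

pivot(0,0)=-2: scale R0 → (1, 1/2)
  clear (1,0): R1 −= (-3)R0 → (0, -1/2)
pivot(1,1)=-1/2: scale R1 → (0, 1)
  clear (0,1): R0 −= (1/2)R1 → (1, 0)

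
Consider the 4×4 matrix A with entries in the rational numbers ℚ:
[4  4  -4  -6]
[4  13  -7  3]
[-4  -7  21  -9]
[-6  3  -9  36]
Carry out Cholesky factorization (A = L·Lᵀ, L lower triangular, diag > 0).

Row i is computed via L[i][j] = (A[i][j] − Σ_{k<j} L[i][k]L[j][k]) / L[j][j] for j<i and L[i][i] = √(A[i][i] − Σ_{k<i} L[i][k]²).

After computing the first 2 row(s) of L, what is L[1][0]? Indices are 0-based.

Step 1: L[0][0] = √(4) = 2.
  L[1][0] = (4) / L[0][0] = 2.
Step 2: L[1][1] = √(9) = 3.

L[1][0] = 2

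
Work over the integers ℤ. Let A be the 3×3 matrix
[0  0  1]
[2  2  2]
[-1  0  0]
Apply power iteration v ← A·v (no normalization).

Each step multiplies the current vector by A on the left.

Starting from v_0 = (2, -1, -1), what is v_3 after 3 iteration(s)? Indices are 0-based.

v_0 = (2, -1, -1).
v_1 = A·v_0 = (-1, 0, -2).
v_2 = A·v_1 = (-2, -6, 1).
v_3 = A·v_2 = (1, -14, 2).

v_3 = (1, -14, 2)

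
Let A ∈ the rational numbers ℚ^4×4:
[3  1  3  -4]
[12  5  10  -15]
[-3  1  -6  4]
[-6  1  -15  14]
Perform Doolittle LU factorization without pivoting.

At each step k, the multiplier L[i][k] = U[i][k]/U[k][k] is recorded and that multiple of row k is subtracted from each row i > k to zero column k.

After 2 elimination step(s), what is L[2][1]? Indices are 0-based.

L[2][1] = 2

Step 1: pivot at (0,0) is 3.
  row1 ← row1 − (4)·row0  ⇒  L[1][0]=4, U row1=(0, 1, -2, 1)
  row2 ← row2 − (-1)·row0  ⇒  L[2][0]=-1, U row2=(0, 2, -3, 0)
  row3 ← row3 − (-2)·row0  ⇒  L[3][0]=-2, U row3=(0, 3, -9, 6)
Step 2: pivot at (1,1) is 1.
  row2 ← row2 − (2)·row1  ⇒  L[2][1]=2, U row2=(0, 0, 1, -2)
  row3 ← row3 − (3)·row1  ⇒  L[3][1]=3, U row3=(0, 0, -3, 3)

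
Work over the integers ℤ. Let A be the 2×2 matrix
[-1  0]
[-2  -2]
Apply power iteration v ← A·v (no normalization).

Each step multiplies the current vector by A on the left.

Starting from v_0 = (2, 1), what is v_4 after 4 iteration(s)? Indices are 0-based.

v_0 = (2, 1).
v_1 = A·v_0 = (-2, -6).
v_2 = A·v_1 = (2, 16).
v_3 = A·v_2 = (-2, -36).
v_4 = A·v_3 = (2, 76).

v_4 = (2, 76)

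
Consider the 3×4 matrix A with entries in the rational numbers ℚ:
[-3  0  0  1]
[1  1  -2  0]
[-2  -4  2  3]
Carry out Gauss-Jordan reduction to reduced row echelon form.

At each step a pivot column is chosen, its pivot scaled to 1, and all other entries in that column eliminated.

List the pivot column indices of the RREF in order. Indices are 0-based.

step 1: normalize row 0 (÷-3) = (1, 0, 0, -1/3)
  row 1: subtract 1×row0 = (0, 1, -2, 1/3)
  row 2: subtract -2×row0 = (0, -4, 2, 7/3)
step 2: normalize row 1 (÷1) = (0, 1, -2, 1/3)
  row 2: subtract -4×row1 = (0, 0, -6, 11/3)
step 3: normalize row 2 (÷-6) = (0, 0, 1, -11/18)
  row 1: subtract -2×row2 = (0, 1, 0, -8/9)

pivot columns: 0, 1, 2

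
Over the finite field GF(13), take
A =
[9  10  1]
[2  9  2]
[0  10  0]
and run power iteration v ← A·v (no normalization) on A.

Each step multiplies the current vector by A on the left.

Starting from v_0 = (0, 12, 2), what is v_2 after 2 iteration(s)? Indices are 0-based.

v_2 = (11, 10, 2)

v_0 = (0, 12, 2).
v_1 = A·v_0 = (5, 8, 3).
v_2 = A·v_1 = (11, 10, 2).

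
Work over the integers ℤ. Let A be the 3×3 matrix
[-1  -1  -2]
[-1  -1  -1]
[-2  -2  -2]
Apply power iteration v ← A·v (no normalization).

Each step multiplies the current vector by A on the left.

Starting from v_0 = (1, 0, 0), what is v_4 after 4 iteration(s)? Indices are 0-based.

v_4 = (116, 80, 160)

v_0 = (1, 0, 0).
v_1 = A·v_0 = (-1, -1, -2).
v_2 = A·v_1 = (6, 4, 8).
v_3 = A·v_2 = (-26, -18, -36).
v_4 = A·v_3 = (116, 80, 160).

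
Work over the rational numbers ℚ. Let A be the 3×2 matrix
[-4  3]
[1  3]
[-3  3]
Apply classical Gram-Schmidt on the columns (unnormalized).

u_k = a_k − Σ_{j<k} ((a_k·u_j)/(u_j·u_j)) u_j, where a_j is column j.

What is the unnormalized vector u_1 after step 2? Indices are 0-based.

Step 1: u_0 = a_0 = (-4, 1, -3).
Step 2: u_1 = a_1 − (-9/13)·u_0 = (3/13, 48/13, 12/13).

u_1 = (3/13, 48/13, 12/13)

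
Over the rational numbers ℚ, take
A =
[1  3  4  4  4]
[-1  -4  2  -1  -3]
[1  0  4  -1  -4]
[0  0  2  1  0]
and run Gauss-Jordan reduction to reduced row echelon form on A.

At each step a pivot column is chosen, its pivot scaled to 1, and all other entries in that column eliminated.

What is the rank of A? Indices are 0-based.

rank = 4

[1] R0 /= 1  ⇒  (1, 3, 4, 4, 4)
     R1 -= -1·R0  ⇒  (0, -1, 6, 3, 1)
     R2 -= 1·R0  ⇒  (0, -3, 0, -5, -8)
[2] R1 /= -1  ⇒  (0, 1, -6, -3, -1)
     R0 -= 3·R1  ⇒  (1, 0, 22, 13, 7)
     R2 -= -3·R1  ⇒  (0, 0, -18, -14, -11)
[3] R2 /= -18  ⇒  (0, 0, 1, 7/9, 11/18)
     R0 -= 22·R2  ⇒  (1, 0, 0, -37/9, -58/9)
     R1 -= -6·R2  ⇒  (0, 1, 0, 5/3, 8/3)
     R3 -= 2·R2  ⇒  (0, 0, 0, -5/9, -11/9)
[4] R3 /= -5/9  ⇒  (0, 0, 0, 1, 11/5)
     R0 -= -37/9·R3  ⇒  (1, 0, 0, 0, 13/5)
     R1 -= 5/3·R3  ⇒  (0, 1, 0, 0, -1)
     R2 -= 7/9·R3  ⇒  (0, 0, 1, 0, -11/10)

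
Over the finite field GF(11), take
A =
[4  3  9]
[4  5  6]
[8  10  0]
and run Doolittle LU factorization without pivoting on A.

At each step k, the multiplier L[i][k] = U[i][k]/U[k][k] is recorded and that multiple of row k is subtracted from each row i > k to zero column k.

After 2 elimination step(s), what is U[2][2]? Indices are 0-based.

k=0: U[0][0]=4
  eliminate (1,0): mult=1, new row 1: (0, 2, 8); set L[1][0]=1
  eliminate (2,0): mult=2, new row 2: (0, 4, 4); set L[2][0]=2
k=1: U[1][1]=2
  eliminate (2,1): mult=2, new row 2: (0, 0, 10); set L[2][1]=2

U[2][2] = 10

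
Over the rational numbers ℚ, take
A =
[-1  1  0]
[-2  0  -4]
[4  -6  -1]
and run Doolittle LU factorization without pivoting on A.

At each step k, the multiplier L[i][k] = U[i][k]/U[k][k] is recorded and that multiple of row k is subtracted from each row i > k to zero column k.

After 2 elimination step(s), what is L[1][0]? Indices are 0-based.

L[1][0] = 2

k=0: U[0][0]=-1
  eliminate (1,0): mult=2, new row 1: (0, -2, -4); set L[1][0]=2
  eliminate (2,0): mult=-4, new row 2: (0, -2, -1); set L[2][0]=-4
k=1: U[1][1]=-2
  eliminate (2,1): mult=1, new row 2: (0, 0, 3); set L[2][1]=1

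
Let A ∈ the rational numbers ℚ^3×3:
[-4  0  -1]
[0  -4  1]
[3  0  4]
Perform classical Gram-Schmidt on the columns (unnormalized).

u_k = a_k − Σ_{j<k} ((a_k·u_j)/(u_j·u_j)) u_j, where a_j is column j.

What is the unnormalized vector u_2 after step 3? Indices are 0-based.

u_2 = (39/25, 0, 52/25)

Step 1: u_0 = a_0 = (-4, 0, 3).
Step 2: u_1 = a_1 − (0)·u_0 = (0, -4, 0).
Step 3: u_2 = a_2 − (16/25)·u_0 − (-1/4)·u_1 = (39/25, 0, 52/25).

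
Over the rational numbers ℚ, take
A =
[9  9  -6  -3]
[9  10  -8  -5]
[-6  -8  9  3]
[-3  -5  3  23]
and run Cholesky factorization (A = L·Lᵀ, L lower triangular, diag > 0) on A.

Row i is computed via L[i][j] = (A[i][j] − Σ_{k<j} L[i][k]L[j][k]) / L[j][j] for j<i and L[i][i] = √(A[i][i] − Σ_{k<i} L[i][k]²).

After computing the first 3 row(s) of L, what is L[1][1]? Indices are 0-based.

L[1][1] = 1

Step 1: L[0][0] = √(9) = 3.
  L[1][0] = (9) / L[0][0] = 3.
Step 2: L[1][1] = √(1) = 1.
  L[2][0] = (-6) / L[0][0] = -2.
  L[2][1] = (-2) / L[1][1] = -2.
Step 3: L[2][2] = √(1) = 1.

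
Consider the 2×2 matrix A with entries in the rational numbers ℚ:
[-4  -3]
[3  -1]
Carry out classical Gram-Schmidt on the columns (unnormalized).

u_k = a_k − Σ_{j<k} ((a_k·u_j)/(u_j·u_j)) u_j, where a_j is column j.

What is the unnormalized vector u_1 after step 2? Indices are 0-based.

Step 1: u_0 = a_0 = (-4, 3).
Step 2: u_1 = a_1 − (9/25)·u_0 = (-39/25, -52/25).

u_1 = (-39/25, -52/25)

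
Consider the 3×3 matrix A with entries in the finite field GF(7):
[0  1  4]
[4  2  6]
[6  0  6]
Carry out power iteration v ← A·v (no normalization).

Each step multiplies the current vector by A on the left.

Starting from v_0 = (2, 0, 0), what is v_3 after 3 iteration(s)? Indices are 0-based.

v_3 = (5, 6, 5)

v_0 = (2, 0, 0).
v_1 = A·v_0 = (0, 1, 5).
v_2 = A·v_1 = (0, 4, 2).
v_3 = A·v_2 = (5, 6, 5).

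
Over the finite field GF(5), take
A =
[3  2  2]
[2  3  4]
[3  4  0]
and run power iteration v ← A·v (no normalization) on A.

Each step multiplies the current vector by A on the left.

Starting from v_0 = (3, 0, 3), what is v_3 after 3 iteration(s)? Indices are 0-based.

v_3 = (1, 1, 2)

v_0 = (3, 0, 3).
v_1 = A·v_0 = (0, 3, 4).
v_2 = A·v_1 = (4, 0, 2).
v_3 = A·v_2 = (1, 1, 2).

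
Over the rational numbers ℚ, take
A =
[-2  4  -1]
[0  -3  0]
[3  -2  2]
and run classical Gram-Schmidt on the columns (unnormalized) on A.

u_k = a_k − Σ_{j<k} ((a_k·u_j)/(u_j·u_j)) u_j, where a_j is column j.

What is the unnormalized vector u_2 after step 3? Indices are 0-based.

u_2 = (27/181, 24/181, 18/181)

Step 1: u_0 = a_0 = (-2, 0, 3).
Step 2: u_1 = a_1 − (-14/13)·u_0 = (24/13, -3, 16/13).
Step 3: u_2 = a_2 − (8/13)·u_0 − (8/181)·u_1 = (27/181, 24/181, 18/181).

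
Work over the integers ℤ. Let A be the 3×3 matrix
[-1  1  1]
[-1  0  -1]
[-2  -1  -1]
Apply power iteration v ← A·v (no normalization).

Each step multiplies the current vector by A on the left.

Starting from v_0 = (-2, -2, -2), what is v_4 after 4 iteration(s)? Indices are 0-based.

v_0 = (-2, -2, -2).
v_1 = A·v_0 = (-2, 4, 8).
v_2 = A·v_1 = (14, -6, -8).
v_3 = A·v_2 = (-28, -6, -14).
v_4 = A·v_3 = (8, 42, 76).

v_4 = (8, 42, 76)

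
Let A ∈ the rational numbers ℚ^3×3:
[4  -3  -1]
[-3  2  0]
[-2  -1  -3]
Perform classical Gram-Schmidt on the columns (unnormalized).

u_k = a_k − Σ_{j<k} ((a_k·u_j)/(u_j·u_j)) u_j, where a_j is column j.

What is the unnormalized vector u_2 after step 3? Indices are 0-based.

u_2 = (-14/75, -4/15, 2/75)

Step 1: u_0 = a_0 = (4, -3, -2).
Step 2: u_1 = a_1 − (-16/29)·u_0 = (-23/29, 10/29, -61/29).
Step 3: u_2 = a_2 − (2/29)·u_0 − (103/75)·u_1 = (-14/75, -4/15, 2/75).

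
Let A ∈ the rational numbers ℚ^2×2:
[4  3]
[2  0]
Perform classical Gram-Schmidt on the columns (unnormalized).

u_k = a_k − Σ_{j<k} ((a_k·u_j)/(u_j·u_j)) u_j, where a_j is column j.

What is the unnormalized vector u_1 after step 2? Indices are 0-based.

Step 1: u_0 = a_0 = (4, 2).
Step 2: u_1 = a_1 − (3/5)·u_0 = (3/5, -6/5).

u_1 = (3/5, -6/5)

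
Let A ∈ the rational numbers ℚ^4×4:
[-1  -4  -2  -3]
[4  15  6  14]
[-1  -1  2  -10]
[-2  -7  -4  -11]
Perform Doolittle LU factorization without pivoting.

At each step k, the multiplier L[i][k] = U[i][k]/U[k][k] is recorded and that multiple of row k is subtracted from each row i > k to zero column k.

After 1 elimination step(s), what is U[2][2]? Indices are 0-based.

k=0: U[0][0]=-1
  eliminate (1,0): mult=-4, new row 1: (0, -1, -2, 2); set L[1][0]=-4
  eliminate (2,0): mult=1, new row 2: (0, 3, 4, -7); set L[2][0]=1
  eliminate (3,0): mult=2, new row 3: (0, 1, 0, -5); set L[3][0]=2

U[2][2] = 4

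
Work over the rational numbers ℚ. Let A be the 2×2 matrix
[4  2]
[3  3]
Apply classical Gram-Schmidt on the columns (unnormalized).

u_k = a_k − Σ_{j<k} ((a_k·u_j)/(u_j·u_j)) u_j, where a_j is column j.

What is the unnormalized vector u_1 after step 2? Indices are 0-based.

u_1 = (-18/25, 24/25)

Step 1: u_0 = a_0 = (4, 3).
Step 2: u_1 = a_1 − (17/25)·u_0 = (-18/25, 24/25).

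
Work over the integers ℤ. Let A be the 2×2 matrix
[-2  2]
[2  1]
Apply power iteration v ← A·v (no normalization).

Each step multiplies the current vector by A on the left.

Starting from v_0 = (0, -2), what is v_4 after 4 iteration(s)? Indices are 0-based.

v_0 = (0, -2).
v_1 = A·v_0 = (-4, -2).
v_2 = A·v_1 = (4, -10).
v_3 = A·v_2 = (-28, -2).
v_4 = A·v_3 = (52, -58).

v_4 = (52, -58)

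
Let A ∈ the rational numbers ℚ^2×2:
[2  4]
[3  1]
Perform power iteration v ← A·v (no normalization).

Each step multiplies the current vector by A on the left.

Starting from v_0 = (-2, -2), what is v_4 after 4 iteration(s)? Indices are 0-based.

v_0 = (-2, -2).
v_1 = A·v_0 = (-12, -8).
v_2 = A·v_1 = (-56, -44).
v_3 = A·v_2 = (-288, -212).
v_4 = A·v_3 = (-1424, -1076).

v_4 = (-1424, -1076)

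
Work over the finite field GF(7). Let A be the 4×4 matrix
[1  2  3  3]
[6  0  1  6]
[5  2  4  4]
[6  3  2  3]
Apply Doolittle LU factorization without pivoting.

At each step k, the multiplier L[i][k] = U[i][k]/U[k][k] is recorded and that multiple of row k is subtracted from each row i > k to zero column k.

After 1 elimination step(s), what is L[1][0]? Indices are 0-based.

Step 1: pivot at (0,0) is 1.
  row1 ← row1 − (6)·row0  ⇒  L[1][0]=6, U row1=(0, 2, 4, 2)
  row2 ← row2 − (5)·row0  ⇒  L[2][0]=5, U row2=(0, 6, 3, 3)
  row3 ← row3 − (6)·row0  ⇒  L[3][0]=6, U row3=(0, 5, 5, 6)

L[1][0] = 6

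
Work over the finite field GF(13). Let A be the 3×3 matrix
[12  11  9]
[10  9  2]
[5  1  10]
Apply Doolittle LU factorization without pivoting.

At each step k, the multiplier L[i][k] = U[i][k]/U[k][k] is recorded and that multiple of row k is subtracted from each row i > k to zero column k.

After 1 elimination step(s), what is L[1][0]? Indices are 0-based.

L[1][0] = 3

k=0: U[0][0]=12
  eliminate (1,0): mult=3, new row 1: (0, 2, 1); set L[1][0]=3
  eliminate (2,0): mult=8, new row 2: (0, 4, 3); set L[2][0]=8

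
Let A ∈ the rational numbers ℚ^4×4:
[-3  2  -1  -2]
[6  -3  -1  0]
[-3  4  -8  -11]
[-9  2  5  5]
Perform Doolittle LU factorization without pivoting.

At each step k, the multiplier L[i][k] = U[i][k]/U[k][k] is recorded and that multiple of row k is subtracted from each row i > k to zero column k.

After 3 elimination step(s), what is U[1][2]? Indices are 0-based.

Step 1: pivot at (0,0) is -3.
  row1 ← row1 − (-2)·row0  ⇒  L[1][0]=-2, U row1=(0, 1, -3, -4)
  row2 ← row2 − (1)·row0  ⇒  L[2][0]=1, U row2=(0, 2, -7, -9)
  row3 ← row3 − (3)·row0  ⇒  L[3][0]=3, U row3=(0, -4, 8, 11)
Step 2: pivot at (1,1) is 1.
  row2 ← row2 − (2)·row1  ⇒  L[2][1]=2, U row2=(0, 0, -1, -1)
  row3 ← row3 − (-4)·row1  ⇒  L[3][1]=-4, U row3=(0, 0, -4, -5)
Step 3: pivot at (2,2) is -1.
  row3 ← row3 − (4)·row2  ⇒  L[3][2]=4, U row3=(0, 0, 0, -1)

U[1][2] = -3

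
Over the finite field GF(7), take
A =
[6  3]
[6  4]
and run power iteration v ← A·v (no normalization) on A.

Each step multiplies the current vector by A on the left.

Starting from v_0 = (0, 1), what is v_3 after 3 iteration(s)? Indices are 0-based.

v_3 = (2, 1)

v_0 = (0, 1).
v_1 = A·v_0 = (3, 4).
v_2 = A·v_1 = (2, 6).
v_3 = A·v_2 = (2, 1).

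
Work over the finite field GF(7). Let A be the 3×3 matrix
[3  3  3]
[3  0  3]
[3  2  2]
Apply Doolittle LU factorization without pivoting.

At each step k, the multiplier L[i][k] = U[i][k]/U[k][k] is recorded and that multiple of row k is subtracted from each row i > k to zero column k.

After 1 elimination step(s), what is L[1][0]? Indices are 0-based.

L[1][0] = 1

[col 0] pivot 3
  R1 -= 1*R0 → (0, 4, 0)  (L[1][0] := 1)
  R2 -= 1*R0 → (0, 6, 6)  (L[2][0] := 1)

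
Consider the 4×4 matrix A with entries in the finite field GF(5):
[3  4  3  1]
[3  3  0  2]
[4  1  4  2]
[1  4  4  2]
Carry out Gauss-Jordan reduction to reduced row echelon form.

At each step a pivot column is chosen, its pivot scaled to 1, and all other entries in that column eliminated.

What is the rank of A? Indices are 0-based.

rank = 4

[1] R0 /= 3  ⇒  (1, 3, 1, 2)
     R1 -= 3·R0  ⇒  (0, 4, 2, 1)
     R2 -= 4·R0  ⇒  (0, 4, 0, 4)
     R3 -= 1·R0  ⇒  (0, 1, 3, 0)
[2] R1 /= 4  ⇒  (0, 1, 3, 4)
     R0 -= 3·R1  ⇒  (1, 0, 2, 0)
     R2 -= 4·R1  ⇒  (0, 0, 3, 3)
     R3 -= 1·R1  ⇒  (0, 0, 0, 1)
[3] R2 /= 3  ⇒  (0, 0, 1, 1)
     R0 -= 2·R2  ⇒  (1, 0, 0, 3)
     R1 -= 3·R2  ⇒  (0, 1, 0, 1)
[4] R3 /= 1  ⇒  (0, 0, 0, 1)
     R0 -= 3·R3  ⇒  (1, 0, 0, 0)
     R1 -= 1·R3  ⇒  (0, 1, 0, 0)
     R2 -= 1·R3  ⇒  (0, 0, 1, 0)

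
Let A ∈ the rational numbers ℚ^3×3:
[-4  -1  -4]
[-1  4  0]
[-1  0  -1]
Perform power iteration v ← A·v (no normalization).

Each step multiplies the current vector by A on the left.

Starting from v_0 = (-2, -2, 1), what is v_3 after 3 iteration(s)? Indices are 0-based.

v_3 = (146, -98, 29)

v_0 = (-2, -2, 1).
v_1 = A·v_0 = (6, -6, 1).
v_2 = A·v_1 = (-22, -30, -7).
v_3 = A·v_2 = (146, -98, 29).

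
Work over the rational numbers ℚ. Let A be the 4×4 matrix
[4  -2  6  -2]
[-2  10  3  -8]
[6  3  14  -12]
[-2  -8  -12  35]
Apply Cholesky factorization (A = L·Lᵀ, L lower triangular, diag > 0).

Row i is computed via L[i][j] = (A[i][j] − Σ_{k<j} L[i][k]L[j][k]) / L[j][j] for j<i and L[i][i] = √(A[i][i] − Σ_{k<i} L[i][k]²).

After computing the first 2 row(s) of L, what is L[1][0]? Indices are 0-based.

Step 1: L[0][0] = √(4) = 2.
  L[1][0] = (-2) / L[0][0] = -1.
Step 2: L[1][1] = √(9) = 3.

L[1][0] = -1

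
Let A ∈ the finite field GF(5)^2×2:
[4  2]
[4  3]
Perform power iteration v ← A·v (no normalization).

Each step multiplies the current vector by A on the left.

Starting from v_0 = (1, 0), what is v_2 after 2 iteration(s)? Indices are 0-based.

v_0 = (1, 0).
v_1 = A·v_0 = (4, 4).
v_2 = A·v_1 = (4, 3).

v_2 = (4, 3)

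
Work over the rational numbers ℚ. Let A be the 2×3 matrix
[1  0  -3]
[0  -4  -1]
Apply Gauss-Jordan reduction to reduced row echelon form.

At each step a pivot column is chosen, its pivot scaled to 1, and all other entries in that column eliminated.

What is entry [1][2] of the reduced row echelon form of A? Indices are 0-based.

M[1][2] = 1/4

pivot(0,0)=1: scale R0 → (1, 0, -3)
pivot(1,1)=-4: scale R1 → (0, 1, 1/4)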